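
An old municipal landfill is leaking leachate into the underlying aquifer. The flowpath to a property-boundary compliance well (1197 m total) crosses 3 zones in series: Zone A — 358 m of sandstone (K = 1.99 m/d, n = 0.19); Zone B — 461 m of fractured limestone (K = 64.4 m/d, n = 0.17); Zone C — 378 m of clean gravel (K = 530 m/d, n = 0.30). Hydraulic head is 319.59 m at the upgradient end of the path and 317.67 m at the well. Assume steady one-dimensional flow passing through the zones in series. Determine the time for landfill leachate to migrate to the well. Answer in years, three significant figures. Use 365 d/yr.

69.6 years

Total head drop ΔH = 319.59 − 317.67 = 1.92 m
Continuity: the same q passes through each zone, so ΔH = q·Σ(L_j/K_j) — the zones act as resistances in series.
Σ(L/K) = 358/1.99 + 461/64.4 + 378/530 = 179.9 + 7.158 + 0.7132 = 187.8 d
q = ΔH / Σ(L/K) = 1.92 / 187.8 = 0.01023 m/d (same in every zone)
Zone A: v = q/n = 0.01023/0.19 = 0.05382 m/d → t_A = 358/0.05382 = 6652 d
Zone B: v = q/n = 0.01023/0.17 = 0.06015 m/d → t_B = 461/0.06015 = 7664 d
Zone C: v = q/n = 0.01023/0.30 = 0.03408 m/d → t_C = 378/0.03408 = 11090 d
Total t = 6652 + 7664 + 11090 = 25410 d
   = 25410 / 365 = 69.6 yr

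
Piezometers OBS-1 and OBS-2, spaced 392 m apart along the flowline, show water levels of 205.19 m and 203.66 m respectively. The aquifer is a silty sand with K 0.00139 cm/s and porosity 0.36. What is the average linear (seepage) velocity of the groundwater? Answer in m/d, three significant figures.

0.0130 m/d

Hydraulic gradient i = (205.19 − 203.66) / 392 = 1.53 / 392 = 0.003903
K = 0.00139 cm/s × 864 = 1.201 m/d
Darcy flux q = K·i = 1.201 × 0.003903 = 0.004687 m/d
Seepage velocity v = q / n = 0.004687 / 0.36 = 0.01302 m/d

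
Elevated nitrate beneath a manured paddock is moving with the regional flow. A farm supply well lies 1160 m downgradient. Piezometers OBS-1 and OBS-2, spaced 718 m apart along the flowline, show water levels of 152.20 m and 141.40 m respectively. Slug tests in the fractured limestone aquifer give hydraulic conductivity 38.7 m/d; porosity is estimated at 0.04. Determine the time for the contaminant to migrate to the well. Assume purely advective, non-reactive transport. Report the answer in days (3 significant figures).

79.7 days

Hydraulic gradient i = (152.20 − 141.40) / 718 = 10.80 / 718 = 0.01504
Darcy flux q = K·i = 38.7 × 0.01504 = 0.5821 m/d
v = Ki/n = 38.7·0.01504/0.04 = 14.55 m/d
t = L / v = 1160 / 14.55 = 79.71 d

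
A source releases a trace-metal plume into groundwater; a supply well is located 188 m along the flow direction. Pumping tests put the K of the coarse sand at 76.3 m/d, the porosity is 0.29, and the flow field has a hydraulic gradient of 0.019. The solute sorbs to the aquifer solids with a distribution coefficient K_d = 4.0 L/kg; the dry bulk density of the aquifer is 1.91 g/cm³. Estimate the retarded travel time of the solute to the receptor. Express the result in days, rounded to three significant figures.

1030 days

Darcy flux q = K·i = 76.3 × 0.019 = 1.450 m/d
Seepage velocity v = q / n = 1.450 / 0.29 = 4.999 m/d
Retardation R = 1 + ρ_b·K_d/n = 1 + 1.91×4.0/0.29 = 27.34
Contaminant velocity v_c = v/R = 4.999/27.34 = 0.1828 m/d
t = L/v_c = 188/0.1828 = 1028 d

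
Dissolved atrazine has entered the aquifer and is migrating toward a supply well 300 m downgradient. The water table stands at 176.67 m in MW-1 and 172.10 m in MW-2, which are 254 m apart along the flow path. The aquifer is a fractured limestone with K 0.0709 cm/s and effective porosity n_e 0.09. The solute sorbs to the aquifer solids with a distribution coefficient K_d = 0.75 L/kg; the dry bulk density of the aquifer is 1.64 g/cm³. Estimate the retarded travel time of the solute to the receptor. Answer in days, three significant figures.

359 days

Hydraulic gradient i = (176.67 − 172.10) / 254 = 4.57 / 254 = 0.01799
K = 0.0709 cm/s × 864 = 61.26 m/d
q = Ki = 61.26 × 0.01799 = 1.102 m/d
v = Ki/n = 61.26·0.01799/0.09 = 12.25 m/d
Retardation R = 1 + ρ_b·K_d/n = 1 + 1.64×0.75/0.09 = 14.67
Contaminant velocity v_c = v/R = 12.25/14.67 = 0.8350 m/d
t = L/v_c = 300/0.8350 = 359.3 d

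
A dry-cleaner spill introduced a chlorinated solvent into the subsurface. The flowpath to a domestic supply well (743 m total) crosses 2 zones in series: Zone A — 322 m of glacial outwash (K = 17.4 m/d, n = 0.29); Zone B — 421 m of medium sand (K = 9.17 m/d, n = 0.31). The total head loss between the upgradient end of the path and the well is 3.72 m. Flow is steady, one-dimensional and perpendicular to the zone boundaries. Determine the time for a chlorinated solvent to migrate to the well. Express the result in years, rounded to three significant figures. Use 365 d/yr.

10.6 years

Continuity: the same q passes through each zone, so ΔH = q·Σ(L_j/K_j) — the zones act as resistances in series.
Σ(L/K) = 322/17.4 + 421/9.17 = 18.51 + 45.91 = 64.42 d
q = ΔH / Σ(L/K) = 3.72 / 64.42 = 0.05775 m/d (same in every zone)
Zone A: v = q/n = 0.05775/0.29 = 0.1991 m/d → t_A = 322/0.1991 = 1617 d
Zone B: v = q/n = 0.05775/0.31 = 0.1863 m/d → t_B = 421/0.1863 = 2260 d
Total t = 1617 + 2260 = 3877 d
   = 3877 / 365 = 10.6 yr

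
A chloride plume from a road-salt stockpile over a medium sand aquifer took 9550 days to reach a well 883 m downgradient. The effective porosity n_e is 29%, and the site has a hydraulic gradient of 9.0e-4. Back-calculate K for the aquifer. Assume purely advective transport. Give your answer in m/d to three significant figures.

29.8 m/d

v = L / t = 883 / 9550 = 0.09246 m/d
K = v · n / i = 0.09246 × 0.29 / 9.0e-4 = 29.8 m/d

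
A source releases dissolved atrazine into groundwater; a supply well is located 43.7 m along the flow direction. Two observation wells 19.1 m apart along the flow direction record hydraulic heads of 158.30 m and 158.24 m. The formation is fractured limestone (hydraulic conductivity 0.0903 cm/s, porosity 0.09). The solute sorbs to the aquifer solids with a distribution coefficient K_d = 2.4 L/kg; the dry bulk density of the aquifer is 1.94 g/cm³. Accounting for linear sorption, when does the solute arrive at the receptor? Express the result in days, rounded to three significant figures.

Hydraulic gradient i = (158.30 − 158.24) / 19.1 = 0.06 / 19.1 = 0.003141
K = 0.0903 cm/s × 864 = 78.02 m/d
q = Ki = 78.02 × 0.003141 = 0.2451 m/d
v = Ki/n = 78.02·0.003141/0.09 = 2.723 m/d
Retardation R = 1 + ρ_b·K_d/n = 1 + 1.94×2.4/0.09 = 52.73
Contaminant velocity v_c = v/R = 2.723/52.73 = 0.05164 m/d
t = L/v_c = 43.7/0.05164 = 846.2 d

846 days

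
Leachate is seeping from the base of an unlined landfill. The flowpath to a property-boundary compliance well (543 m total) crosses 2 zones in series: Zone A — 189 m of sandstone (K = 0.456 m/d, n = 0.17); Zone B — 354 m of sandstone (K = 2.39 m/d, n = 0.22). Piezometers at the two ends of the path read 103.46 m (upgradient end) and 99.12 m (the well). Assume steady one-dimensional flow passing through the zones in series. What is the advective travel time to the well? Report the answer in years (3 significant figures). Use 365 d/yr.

39.1 years

Total head drop ΔH = 103.46 − 99.12 = 4.34 m
Steady 1-D flow in series ⇒ the Darcy flux q is identical in every zone and the zone head losses add (resistances L/K in series).
Σ(L/K) = 189/0.456 + 354/2.39 = 414.5 + 148.1 = 562.6 d
q = ΔH / Σ(L/K) = 4.34 / 562.6 = 0.007714 m/d (same in every zone)
Zone A: v = q/n = 0.007714/0.17 = 0.04538 m/d → t_A = 189/0.04538 = 4165 d
Zone B: v = q/n = 0.007714/0.22 = 0.03507 m/d → t_B = 354/0.03507 = 10100 d
Total t = 4165 + 10100 = 14260 d
   = 14260 / 365 = 39.1 yr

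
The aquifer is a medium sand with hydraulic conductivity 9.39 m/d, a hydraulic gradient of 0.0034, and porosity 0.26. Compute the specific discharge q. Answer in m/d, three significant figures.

Specific discharge q = 9.39 × 0.0034 = 0.03193 m/d

0.0319 m/d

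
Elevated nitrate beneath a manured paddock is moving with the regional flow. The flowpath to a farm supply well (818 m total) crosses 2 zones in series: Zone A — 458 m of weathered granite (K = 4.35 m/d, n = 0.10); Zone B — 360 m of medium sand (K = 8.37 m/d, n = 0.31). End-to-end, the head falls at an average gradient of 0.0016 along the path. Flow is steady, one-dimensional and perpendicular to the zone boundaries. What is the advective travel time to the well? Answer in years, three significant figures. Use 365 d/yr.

Continuity: the same q passes through each zone, so ΔH = q·Σ(L_j/K_j) — the zones act as resistances in series.
Σ(L/K) = 458/4.35 + 360/8.37 = 105.3 + 43.01 = 148.3 d
K_eq = L_total / Σ(L/K) = 818 / 148.3 = 5.516 m/d
q = K_eq · i = 5.516 × 0.0016 = 0.008825 m/d (same in every zone)
Zone A: v = q/n = 0.008825/0.10 = 0.08825 m/d → t_A = 458/0.08825 = 5190 d
Zone B: v = q/n = 0.008825/0.31 = 0.02847 m/d → t_B = 360/0.02847 = 12650 d
Total t = 5190 + 12650 = 17830 d
   = 17830 / 365 = 48.9 yr

48.9 years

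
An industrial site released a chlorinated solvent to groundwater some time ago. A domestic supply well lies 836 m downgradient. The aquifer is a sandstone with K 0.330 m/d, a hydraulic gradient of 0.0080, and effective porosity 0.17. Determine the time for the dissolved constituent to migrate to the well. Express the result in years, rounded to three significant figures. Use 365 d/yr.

147 years

Specific discharge q = 0.330 × 0.0080 = 0.002640 m/d
v = Ki/n = 0.330·0.0080/0.17 = 0.01553 m/d
t = L / v = 836 / 0.01553 = 53830 d
   = 53830 / 365 = 147 yr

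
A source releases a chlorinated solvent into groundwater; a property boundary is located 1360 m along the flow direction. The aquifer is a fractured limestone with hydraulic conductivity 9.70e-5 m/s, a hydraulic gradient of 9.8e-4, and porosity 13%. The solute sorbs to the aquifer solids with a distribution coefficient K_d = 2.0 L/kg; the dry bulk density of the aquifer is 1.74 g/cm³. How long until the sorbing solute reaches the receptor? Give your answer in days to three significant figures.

K = 9.70e-5 m/s × 86400 s/d = 8.381 m/d
Darcy flux q = K·i = 8.381 × 9.8e-4 = 0.008213 m/d
v = Ki/n = 8.381·9.8e-4/0.13 = 0.06318 m/d
Retardation R = 1 + ρ_b·K_d/n = 1 + 1.74×2.0/0.13 = 27.77
Contaminant velocity v_c = v/R = 0.06318/27.77 = 0.002275 m/d
t = L/v_c = 1360/0.002275 = 597800 d

598000 days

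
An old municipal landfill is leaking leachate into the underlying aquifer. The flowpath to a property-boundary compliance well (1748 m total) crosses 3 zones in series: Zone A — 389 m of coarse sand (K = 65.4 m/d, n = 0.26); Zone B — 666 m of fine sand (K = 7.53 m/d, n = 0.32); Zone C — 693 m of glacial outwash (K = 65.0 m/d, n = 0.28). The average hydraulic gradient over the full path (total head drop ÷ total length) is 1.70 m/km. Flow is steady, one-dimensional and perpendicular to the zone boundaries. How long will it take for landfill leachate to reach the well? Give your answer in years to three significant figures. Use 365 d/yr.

49.2 years

For zones in series the flux q is common to all zones; the equivalent conductivity is the harmonic (thickness-weighted) mean, K_eq = L_total / Σ(L_j/K_j).
Σ(L/K) = 389/65.4 + 666/7.53 + 693/65.0 = 5.948 + 88.45 + 10.66 = 105.1 d
K_eq = L_total / Σ(L/K) = 1748 / 105.1 = 16.64 m/d
q = K_eq · i = 16.64 × 0.0017 = 0.02829 m/d (same in every zone)
Zone A: v = q/n = 0.02829/0.26 = 0.1088 m/d → t_A = 389/0.1088 = 3576 d
Zone B: v = q/n = 0.02829/0.32 = 0.08839 m/d → t_B = 666/0.08839 = 7534 d
Zone C: v = q/n = 0.02829/0.28 = 0.1010 m/d → t_C = 693/0.1010 = 6860 d
Total t = 3576 + 7534 + 6860 = 17970 d
   = 17970 / 365 = 49.2 yr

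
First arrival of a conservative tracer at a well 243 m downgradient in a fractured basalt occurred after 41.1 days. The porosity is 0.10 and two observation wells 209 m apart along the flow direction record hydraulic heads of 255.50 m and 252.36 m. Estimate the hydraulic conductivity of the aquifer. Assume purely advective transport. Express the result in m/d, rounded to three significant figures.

39.4 m/d

Hydraulic gradient i = (255.50 − 252.36) / 209 = 3.14 / 209 = 0.01502
v = L / t = 243 / 41.1 = 5.912 m/d
K = v · n / i = 5.912 × 0.10 / 0.01502 = 39.4 m/d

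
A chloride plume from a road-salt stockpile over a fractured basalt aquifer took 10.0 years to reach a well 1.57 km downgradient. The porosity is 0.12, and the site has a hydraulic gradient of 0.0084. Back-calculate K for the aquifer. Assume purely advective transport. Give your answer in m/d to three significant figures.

t = 10.0 years = 3650 d
L = 1.57 km = 1570 m
v = L / t = 1570 / 3650 = 0.4301 m/d
K = v · n / i = 0.4301 × 0.12 / 0.0084 = 6.14 m/d

6.14 m/d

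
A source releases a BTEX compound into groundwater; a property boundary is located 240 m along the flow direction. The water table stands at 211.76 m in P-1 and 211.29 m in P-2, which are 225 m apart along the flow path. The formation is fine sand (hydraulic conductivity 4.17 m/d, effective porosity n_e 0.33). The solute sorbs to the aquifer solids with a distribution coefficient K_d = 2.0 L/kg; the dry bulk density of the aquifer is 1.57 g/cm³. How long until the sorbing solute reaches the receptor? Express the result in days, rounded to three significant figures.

Hydraulic gradient i = (211.76 − 211.29) / 225 = 0.47 / 225 = 0.002089
Darcy flux q = K·i = 4.17 × 0.002089 = 0.008711 m/d
Average linear velocity = 0.008711 / 0.33 = 0.02640 m/d
Retardation R = 1 + ρ_b·K_d/n = 1 + 1.57×2.0/0.33 = 10.52
Contaminant velocity v_c = v/R = 0.02640/10.52 = 0.002510 m/d
t = L/v_c = 240/0.002510 = 95610 d

95600 days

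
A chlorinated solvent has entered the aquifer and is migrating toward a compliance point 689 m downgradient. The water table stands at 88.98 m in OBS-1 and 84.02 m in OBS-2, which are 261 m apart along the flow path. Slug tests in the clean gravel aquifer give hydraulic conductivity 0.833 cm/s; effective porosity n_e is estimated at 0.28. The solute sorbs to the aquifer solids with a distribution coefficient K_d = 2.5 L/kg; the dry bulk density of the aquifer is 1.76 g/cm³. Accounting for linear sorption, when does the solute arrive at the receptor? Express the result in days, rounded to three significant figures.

236 days

Hydraulic gradient i = (88.98 − 84.02) / 261 = 4.96 / 261 = 0.01900
K = 0.833 cm/s × 864 = 719.7 m/d
Darcy flux q = K·i = 719.7 × 0.01900 = 13.68 m/d
v_s = q/n_e = 13.68/0.28 = 48.85 m/d
Retardation R = 1 + ρ_b·K_d/n = 1 + 1.76×2.5/0.28 = 16.71
Contaminant velocity v_c = v/R = 48.85/16.71 = 2.922 m/d
t = L/v_c = 689/2.922 = 235.8 d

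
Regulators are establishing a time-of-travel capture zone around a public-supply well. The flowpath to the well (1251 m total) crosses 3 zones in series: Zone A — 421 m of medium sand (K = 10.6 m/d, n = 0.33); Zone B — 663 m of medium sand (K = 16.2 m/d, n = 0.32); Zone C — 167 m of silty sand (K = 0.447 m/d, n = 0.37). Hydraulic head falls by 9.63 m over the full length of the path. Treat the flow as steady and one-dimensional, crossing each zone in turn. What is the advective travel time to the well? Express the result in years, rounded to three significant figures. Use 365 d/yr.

Continuity: the same q passes through each zone, so ΔH = q·Σ(L_j/K_j) — the zones act as resistances in series.
Σ(L/K) = 421/10.6 + 663/16.2 + 167/0.447 = 39.72 + 40.93 + 373.6 = 454.2 d
q = ΔH / Σ(L/K) = 9.63 / 454.2 = 0.02120 m/d (same in every zone)
Zone A: v = q/n = 0.02120/0.33 = 0.06424 m/d → t_A = 421/0.06424 = 6553 d
Zone B: v = q/n = 0.02120/0.32 = 0.06625 m/d → t_B = 663/0.06625 = 10010 d
Zone C: v = q/n = 0.02120/0.37 = 0.05730 m/d → t_C = 167/0.05730 = 2915 d
Total t = 6553 + 10010 + 2915 = 19480 d
   = 19480 / 365 = 53.4 yr

53.4 years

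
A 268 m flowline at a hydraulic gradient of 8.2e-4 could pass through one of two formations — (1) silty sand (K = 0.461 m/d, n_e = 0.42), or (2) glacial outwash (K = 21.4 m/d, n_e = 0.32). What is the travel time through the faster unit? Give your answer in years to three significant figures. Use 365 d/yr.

Unit 1 (silty sand): v = 0.461×8.2e-4/0.42 = 9.000e-4 m/d, t = 268/9.000e-4 = 297800 d
Unit 2 (glacial outwash): v = 21.4×8.2e-4/0.32 = 0.05484 m/d, t = 268/0.05484 = 4887 d
Faster: 4887 d / 365 = 13.4 yr

13.4 years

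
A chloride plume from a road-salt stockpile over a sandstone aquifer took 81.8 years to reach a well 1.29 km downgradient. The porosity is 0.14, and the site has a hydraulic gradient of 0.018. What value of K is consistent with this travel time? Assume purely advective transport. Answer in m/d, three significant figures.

0.336 m/d

t = 81.8 years = 29860 d
L = 1.29 km = 1290 m
v = L / t = 1290 / 29860 = 0.04321 m/d
K = v · n / i = 0.04321 × 0.14 / 0.018 = 0.336 m/d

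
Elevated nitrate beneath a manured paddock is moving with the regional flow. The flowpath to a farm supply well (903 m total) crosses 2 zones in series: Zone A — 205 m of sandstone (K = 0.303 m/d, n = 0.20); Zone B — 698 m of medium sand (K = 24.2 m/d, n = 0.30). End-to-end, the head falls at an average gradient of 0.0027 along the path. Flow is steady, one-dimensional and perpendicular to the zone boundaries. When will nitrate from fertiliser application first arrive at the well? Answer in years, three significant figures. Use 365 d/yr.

Steady 1-D flow in series ⇒ the Darcy flux q is identical in every zone and the zone head losses add (resistances L/K in series).
Σ(L/K) = 205/0.303 + 698/24.2 = 676.6 + 28.84 = 705.4 d
K_eq = L_total / Σ(L/K) = 903 / 705.4 = 1.280 m/d
q = K_eq · i = 1.280 × 0.0027 = 0.003456 m/d (same in every zone)
Zone A: v = q/n = 0.003456/0.20 = 0.01728 m/d → t_A = 205/0.01728 = 11860 d
Zone B: v = q/n = 0.003456/0.30 = 0.01152 m/d → t_B = 698/0.01152 = 60590 d
Total t = 11860 + 60590 = 72450 d
   = 72450 / 365 = 198 yr

198 years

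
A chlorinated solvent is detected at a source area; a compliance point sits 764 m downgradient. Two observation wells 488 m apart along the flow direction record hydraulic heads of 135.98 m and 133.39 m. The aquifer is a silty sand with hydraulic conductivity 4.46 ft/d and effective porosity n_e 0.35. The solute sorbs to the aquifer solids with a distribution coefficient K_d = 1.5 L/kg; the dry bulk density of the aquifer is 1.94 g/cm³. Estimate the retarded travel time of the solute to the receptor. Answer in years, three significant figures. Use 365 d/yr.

946 years

Hydraulic gradient i = (135.98 − 133.39) / 488 = 2.59 / 488 = 0.005307
K = 4.46 ft/d × 0.3048 = 1.359 m/d
Darcy flux q = K·i = 1.359 × 0.005307 = 0.007215 m/d
Average linear velocity = 0.007215 / 0.35 = 0.02061 m/d
Retardation R = 1 + ρ_b·K_d/n = 1 + 1.94×1.5/0.35 = 9.314
Contaminant velocity v_c = v/R = 0.02061/9.314 = 0.002213 m/d
t = L/v_c = 764/0.002213 = 345200 d
   = 345200/365 = 946 yr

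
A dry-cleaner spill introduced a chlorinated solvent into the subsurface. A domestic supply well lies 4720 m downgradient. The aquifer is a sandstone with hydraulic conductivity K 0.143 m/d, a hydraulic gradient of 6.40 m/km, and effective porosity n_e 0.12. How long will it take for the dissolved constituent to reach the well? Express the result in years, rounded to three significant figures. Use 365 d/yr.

Darcy flux q = K·i = 0.143 × 0.0064 = 9.152e-4 m/d
Average linear velocity = 9.152e-4 / 0.12 = 0.007627 m/d
t = L / v = 4720 / 0.007627 = 618900 d
   = 618900 / 365 = 1700 yr

1700 years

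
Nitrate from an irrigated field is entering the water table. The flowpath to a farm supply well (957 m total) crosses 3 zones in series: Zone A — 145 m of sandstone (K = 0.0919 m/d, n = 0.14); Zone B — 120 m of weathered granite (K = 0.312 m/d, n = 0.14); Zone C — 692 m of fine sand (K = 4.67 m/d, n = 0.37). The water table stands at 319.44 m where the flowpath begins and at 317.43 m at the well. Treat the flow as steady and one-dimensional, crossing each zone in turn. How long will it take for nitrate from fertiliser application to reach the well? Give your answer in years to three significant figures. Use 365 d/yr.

Total head drop ΔH = 319.44 − 317.43 = 2.01 m
Steady 1-D flow in series ⇒ the Darcy flux q is identical in every zone and the zone head losses add (resistances L/K in series).
Σ(L/K) = 145/0.0919 + 120/0.312 + 692/4.67 = 1578 + 384.6 + 148.2 = 2111 d
q = ΔH / Σ(L/K) = 2.01 / 2111 = 9.523e-4 m/d (same in every zone)
Zone A: v = q/n = 9.523e-4/0.14 = 0.006802 m/d → t_A = 145/0.006802 = 21320 d
Zone B: v = q/n = 9.523e-4/0.14 = 0.006802 m/d → t_B = 120/0.006802 = 17640 d
Zone C: v = q/n = 9.523e-4/0.37 = 0.002574 m/d → t_C = 692/0.002574 = 268900 d
Total t = 21320 + 17640 + 268900 = 307800 d
   = 307800 / 365 = 843 yr

843 years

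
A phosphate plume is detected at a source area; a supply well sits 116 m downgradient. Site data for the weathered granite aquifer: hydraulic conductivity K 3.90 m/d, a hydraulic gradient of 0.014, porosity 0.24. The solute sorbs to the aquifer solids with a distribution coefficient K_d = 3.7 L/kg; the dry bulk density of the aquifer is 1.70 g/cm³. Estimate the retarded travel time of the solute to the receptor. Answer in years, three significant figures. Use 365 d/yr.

38.0 years

Darcy flux q = K·i = 3.90 × 0.014 = 0.05460 m/d
v_s = q/n_e = 0.05460/0.24 = 0.2275 m/d
Retardation R = 1 + ρ_b·K_d/n = 1 + 1.70×3.7/0.24 = 27.21
Contaminant velocity v_c = v/R = 0.2275/27.21 = 0.008361 m/d
t = L/v_c = 116/0.008361 = 13870 d
   = 13870/365 = 38.0 yr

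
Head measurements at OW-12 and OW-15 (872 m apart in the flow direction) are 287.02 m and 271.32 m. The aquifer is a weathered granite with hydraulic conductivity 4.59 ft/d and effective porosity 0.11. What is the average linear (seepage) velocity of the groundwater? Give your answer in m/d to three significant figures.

Hydraulic gradient i = (287.02 − 271.32) / 872 = 15.70 / 872 = 0.01800
K = 4.59 ft/d × 0.3048 = 1.399 m/d
q = Ki = 1.399 × 0.01800 = 0.02519 m/d
Seepage velocity v = q / n = 0.02519 / 0.11 = 0.2290 m/d

0.229 m/d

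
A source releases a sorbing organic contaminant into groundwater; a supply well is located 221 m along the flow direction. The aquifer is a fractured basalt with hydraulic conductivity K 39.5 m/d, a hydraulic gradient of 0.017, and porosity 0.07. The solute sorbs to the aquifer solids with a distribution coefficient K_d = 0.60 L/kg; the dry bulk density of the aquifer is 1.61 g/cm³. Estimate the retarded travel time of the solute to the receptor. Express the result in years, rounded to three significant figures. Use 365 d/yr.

Darcy flux q = K·i = 39.5 × 0.017 = 0.6715 m/d
Average linear velocity = 0.6715 / 0.07 = 9.593 m/d
Retardation R = 1 + ρ_b·K_d/n = 1 + 1.61×0.60/0.07 = 14.80
Contaminant velocity v_c = v/R = 9.593/14.80 = 0.6482 m/d
t = L/v_c = 221/0.6482 = 341.0 d
   = 341.0/365 = 0.934 yr

0.934 years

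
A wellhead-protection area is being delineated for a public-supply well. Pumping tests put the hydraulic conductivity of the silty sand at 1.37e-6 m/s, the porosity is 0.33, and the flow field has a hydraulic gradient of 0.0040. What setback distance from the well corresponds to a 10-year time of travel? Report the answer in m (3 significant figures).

5.24 m

K = 1.37e-6 m/s × 86400 s/d = 0.1184 m/d
q = Ki = 0.1184 × 0.0040 = 4.735e-4 m/d
v = Ki/n = 0.1184·0.0040/0.33 = 0.001435 m/d
T = 10 yr × 365 = 3650 d
L = v × T = 0.001435 × 3650 = 5.237 m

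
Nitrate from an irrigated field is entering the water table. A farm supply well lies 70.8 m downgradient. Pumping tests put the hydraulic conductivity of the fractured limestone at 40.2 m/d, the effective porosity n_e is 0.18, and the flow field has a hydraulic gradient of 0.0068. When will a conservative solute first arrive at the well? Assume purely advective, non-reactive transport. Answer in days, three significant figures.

46.6 days

q = Ki = 40.2 × 0.0068 = 0.2734 m/d
v = Ki/n = 40.2·0.0068/0.18 = 1.519 m/d
t = L / v = 70.8 / 1.519 = 46.62 d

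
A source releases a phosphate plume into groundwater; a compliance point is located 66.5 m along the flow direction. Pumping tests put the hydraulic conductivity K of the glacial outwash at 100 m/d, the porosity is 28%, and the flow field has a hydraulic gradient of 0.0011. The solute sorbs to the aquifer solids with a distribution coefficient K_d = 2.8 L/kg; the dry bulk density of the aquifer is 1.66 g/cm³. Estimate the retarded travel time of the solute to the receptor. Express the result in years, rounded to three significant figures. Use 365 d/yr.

Specific discharge q = 100 × 0.0011 = 0.1100 m/d
v = Ki/n = 100·0.0011/0.28 = 0.3929 m/d
Retardation R = 1 + ρ_b·K_d/n = 1 + 1.66×2.8/0.28 = 17.60
Contaminant velocity v_c = v/R = 0.3929/17.60 = 0.02232 m/d
t = L/v_c = 66.5/0.02232 = 2979 d
   = 2979/365 = 8.16 yr

8.16 years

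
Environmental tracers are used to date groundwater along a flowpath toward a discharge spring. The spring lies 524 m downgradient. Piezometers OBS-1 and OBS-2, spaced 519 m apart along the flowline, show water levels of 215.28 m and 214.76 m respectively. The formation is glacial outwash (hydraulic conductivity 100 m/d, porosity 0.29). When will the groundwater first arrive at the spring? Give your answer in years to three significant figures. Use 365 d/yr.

Hydraulic gradient i = (215.28 − 214.76) / 519 = 0.52 / 519 = 0.001002
Specific discharge q = 100 × 0.001002 = 0.1002 m/d
Average linear velocity = 0.1002 / 0.29 = 0.3455 m/d
t = L / v = 524 / 0.3455 = 1517 d
   = 1517 / 365 = 4.16 yr

4.16 years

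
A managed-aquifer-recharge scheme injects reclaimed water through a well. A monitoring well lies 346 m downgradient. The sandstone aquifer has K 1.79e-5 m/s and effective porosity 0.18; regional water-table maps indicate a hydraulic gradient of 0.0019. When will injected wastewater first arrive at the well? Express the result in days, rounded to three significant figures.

K = 1.79e-5 m/s × 86400 s/d = 1.547 m/d
q = Ki = 1.547 × 0.0019 = 0.002938 m/d
v = Ki/n = 1.547·0.0019/0.18 = 0.01632 m/d
t = L / v = 346 / 0.01632 = 21190 d

21200 days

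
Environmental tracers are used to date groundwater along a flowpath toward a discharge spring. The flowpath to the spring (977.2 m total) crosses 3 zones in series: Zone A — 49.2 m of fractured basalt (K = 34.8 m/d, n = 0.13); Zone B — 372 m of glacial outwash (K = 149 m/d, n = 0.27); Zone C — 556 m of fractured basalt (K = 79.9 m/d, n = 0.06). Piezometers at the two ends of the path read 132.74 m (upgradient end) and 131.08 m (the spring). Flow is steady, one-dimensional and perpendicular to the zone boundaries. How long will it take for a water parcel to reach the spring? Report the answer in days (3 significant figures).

918 days

Total head drop ΔH = 132.74 − 131.08 = 1.66 m
Continuity: the same q passes through each zone, so ΔH = q·Σ(L_j/K_j) — the zones act as resistances in series.
Σ(L/K) = 49.2/34.8 + 372/149 + 556/79.9 = 1.414 + 2.497 + 6.959 = 10.87 d
q = ΔH / Σ(L/K) = 1.66 / 10.87 = 0.1527 m/d (same in every zone)
Zone A: v = q/n = 0.1527/0.13 = 1.175 m/d → t_A = 49.2/1.175 = 41.88 d
Zone B: v = q/n = 0.1527/0.27 = 0.5657 m/d → t_B = 372/0.5657 = 657.6 d
Zone C: v = q/n = 0.1527/0.06 = 2.545 m/d → t_C = 556/2.545 = 218.4 d
Total t = 41.88 + 657.6 + 218.4 = 918.0 d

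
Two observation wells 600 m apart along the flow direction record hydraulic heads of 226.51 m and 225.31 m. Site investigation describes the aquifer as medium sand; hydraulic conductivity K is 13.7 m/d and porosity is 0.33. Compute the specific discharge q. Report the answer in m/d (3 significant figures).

Hydraulic gradient i = (226.51 − 225.31) / 600 = 1.20 / 600 = 0.002000
Darcy flux q = K·i = 13.7 × 0.002000 = 0.02740 m/d

0.0274 m/d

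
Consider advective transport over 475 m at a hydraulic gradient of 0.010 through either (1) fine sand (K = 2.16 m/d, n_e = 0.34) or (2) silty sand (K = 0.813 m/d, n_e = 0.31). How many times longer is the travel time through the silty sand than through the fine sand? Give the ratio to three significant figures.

2.42

Unit 1 (fine sand): v = 2.16×0.010/0.34 = 0.06353 m/d, t = 475/0.06353 = 7477 d
Unit 2 (silty sand): v = 0.813×0.010/0.31 = 0.02623 m/d, t = 475/0.02623 = 18110 d
t(silty sand) / t(fine sand) = 18110/7477 = 2.42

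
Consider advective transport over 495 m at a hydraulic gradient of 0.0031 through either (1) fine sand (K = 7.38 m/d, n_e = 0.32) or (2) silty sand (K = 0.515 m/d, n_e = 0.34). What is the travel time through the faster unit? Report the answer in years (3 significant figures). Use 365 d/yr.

Unit 1 (fine sand): v = 7.38×0.0031/0.32 = 0.07149 m/d, t = 495/0.07149 = 6924 d
Unit 2 (silty sand): v = 0.515×0.0031/0.34 = 0.004696 m/d, t = 495/0.004696 = 105400 d
Faster: 6924 d / 365 = 19.0 yr

19.0 years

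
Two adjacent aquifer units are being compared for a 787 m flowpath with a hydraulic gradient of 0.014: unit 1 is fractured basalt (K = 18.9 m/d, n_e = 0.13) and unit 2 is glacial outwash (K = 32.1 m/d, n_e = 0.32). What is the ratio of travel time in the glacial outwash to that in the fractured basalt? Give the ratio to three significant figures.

1.45

Unit 1 (fractured basalt): v = 18.9×0.014/0.13 = 2.035 m/d, t = 787/2.035 = 386.7 d
Unit 2 (glacial outwash): v = 32.1×0.014/0.32 = 1.404 m/d, t = 787/1.404 = 560.4 d
t(glacial outwash) / t(fractured basalt) = 560.4/386.7 = 1.45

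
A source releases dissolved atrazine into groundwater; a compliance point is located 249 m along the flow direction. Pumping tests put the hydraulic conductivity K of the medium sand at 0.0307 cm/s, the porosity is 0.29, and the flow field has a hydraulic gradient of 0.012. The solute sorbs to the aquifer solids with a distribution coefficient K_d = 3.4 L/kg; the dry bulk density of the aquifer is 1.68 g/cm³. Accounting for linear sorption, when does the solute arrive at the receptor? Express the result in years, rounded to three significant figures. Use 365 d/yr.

K = 0.0307 cm/s × 864 = 26.52 m/d
Specific discharge q = 26.52 × 0.012 = 0.3183 m/d
Seepage velocity v = q / n = 0.3183 / 0.29 = 1.098 m/d
Retardation R = 1 + ρ_b·K_d/n = 1 + 1.68×3.4/0.29 = 20.70
Contaminant velocity v_c = v/R = 1.098/20.70 = 0.05303 m/d
t = L/v_c = 249/0.05303 = 4695 d
   = 4695/365 = 12.9 yr

12.9 years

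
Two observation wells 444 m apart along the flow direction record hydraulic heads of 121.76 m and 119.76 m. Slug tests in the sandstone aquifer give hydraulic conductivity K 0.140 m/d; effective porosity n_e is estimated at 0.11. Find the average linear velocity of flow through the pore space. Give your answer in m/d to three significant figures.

0.00573 m/d

Hydraulic gradient i = (121.76 − 119.76) / 444 = 2.00 / 444 = 0.004505
q = Ki = 0.140 × 0.004505 = 6.306e-4 m/d
v_s = q/n_e = 6.306e-4/0.11 = 0.005733 m/d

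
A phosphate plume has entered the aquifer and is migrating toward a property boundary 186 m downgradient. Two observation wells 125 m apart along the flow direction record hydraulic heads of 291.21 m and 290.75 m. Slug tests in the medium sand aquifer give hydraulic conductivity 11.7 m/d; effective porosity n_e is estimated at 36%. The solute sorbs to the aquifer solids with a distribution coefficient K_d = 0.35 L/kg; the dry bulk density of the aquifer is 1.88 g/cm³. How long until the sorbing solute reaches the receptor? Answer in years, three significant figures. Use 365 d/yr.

Hydraulic gradient i = (291.21 − 290.75) / 125 = 0.46 / 125 = 0.003680
q = Ki = 11.7 × 0.003680 = 0.04306 m/d
Seepage velocity v = q / n = 0.04306 / 0.36 = 0.1196 m/d
Retardation R = 1 + ρ_b·K_d/n = 1 + 1.88×0.35/0.36 = 2.828
Contaminant velocity v_c = v/R = 0.1196/2.828 = 0.04229 m/d
t = L/v_c = 186/0.04229 = 4398 d
   = 4398/365 = 12.0 yr

12.0 years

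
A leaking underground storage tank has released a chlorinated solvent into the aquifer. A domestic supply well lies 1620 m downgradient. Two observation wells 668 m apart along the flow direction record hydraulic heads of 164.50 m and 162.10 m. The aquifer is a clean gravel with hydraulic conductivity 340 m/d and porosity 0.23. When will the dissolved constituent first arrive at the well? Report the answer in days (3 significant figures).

305 days

Hydraulic gradient i = (164.50 − 162.10) / 668 = 2.40 / 668 = 0.003593
q = Ki = 340 × 0.003593 = 1.222 m/d
Seepage velocity v = q / n = 1.222 / 0.23 = 5.311 m/d
t = L / v = 1620 / 5.311 = 305.0 d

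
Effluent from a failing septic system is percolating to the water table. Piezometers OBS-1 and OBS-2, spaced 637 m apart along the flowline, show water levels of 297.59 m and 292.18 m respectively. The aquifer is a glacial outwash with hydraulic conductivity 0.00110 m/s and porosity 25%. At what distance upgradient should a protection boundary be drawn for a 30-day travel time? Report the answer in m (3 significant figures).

96.9 m

Hydraulic gradient i = (297.59 − 292.18) / 637 = 5.41 / 637 = 0.008493
K = 0.00110 m/s × 86400 s/d = 95.04 m/d
Darcy flux q = K·i = 95.04 × 0.008493 = 0.8072 m/d
Average linear velocity = 0.8072 / 0.25 = 3.229 m/d
L = v × T = 3.229 × 30 = 96.86 m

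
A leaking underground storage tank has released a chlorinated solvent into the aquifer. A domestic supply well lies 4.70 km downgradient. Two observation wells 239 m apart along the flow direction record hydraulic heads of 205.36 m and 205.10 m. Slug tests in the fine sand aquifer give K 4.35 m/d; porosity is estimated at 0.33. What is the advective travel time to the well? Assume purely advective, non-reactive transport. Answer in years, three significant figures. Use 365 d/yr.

Hydraulic gradient i = (205.36 − 205.10) / 239 = 0.26 / 239 = 0.001088
Darcy flux q = K·i = 4.35 × 0.001088 = 0.004732 m/d
v_s = q/n_e = 0.004732/0.33 = 0.01434 m/d
L = 4.70 km = 4700 m
t = L / v = 4700 / 0.01434 = 327800 d
   = 327800 / 365 = 898 yr

898 years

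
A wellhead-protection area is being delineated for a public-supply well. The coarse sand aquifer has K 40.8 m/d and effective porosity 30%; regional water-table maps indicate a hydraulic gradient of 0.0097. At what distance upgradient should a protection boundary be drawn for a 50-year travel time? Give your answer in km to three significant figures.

Specific discharge q = 40.8 × 0.0097 = 0.3958 m/d
v = Ki/n = 40.8·0.0097/0.30 = 1.319 m/d
T = 50 yr × 365 = 18250 d
L = v × T = 1.319 × 18250 = 24080 m
   = 24.1 km

24.1 km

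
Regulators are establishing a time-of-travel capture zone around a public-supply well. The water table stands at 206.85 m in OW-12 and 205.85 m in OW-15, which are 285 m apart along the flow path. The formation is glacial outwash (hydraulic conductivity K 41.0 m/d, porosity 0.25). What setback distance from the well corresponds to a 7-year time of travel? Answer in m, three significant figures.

1470 m

Hydraulic gradient i = (206.85 − 205.85) / 285 = 1.00 / 285 = 0.003509
Specific discharge q = 41.0 × 0.003509 = 0.1439 m/d
v_s = q/n_e = 0.1439/0.25 = 0.5754 m/d
T = 7 yr × 365 = 2555 d
L = v × T = 0.5754 × 2555 = 1470 m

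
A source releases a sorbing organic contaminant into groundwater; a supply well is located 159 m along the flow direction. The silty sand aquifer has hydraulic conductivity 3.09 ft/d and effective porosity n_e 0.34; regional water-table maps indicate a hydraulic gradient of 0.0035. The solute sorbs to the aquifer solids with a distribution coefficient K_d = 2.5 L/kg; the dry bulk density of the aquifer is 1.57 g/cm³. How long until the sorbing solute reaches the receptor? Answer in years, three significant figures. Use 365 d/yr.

564 years

K = 3.09 ft/d × 0.3048 = 0.9418 m/d
Specific discharge q = 0.9418 × 0.0035 = 0.003296 m/d
Average linear velocity = 0.003296 / 0.34 = 0.009695 m/d
Retardation R = 1 + ρ_b·K_d/n = 1 + 1.57×2.5/0.34 = 12.54
Contaminant velocity v_c = v/R = 0.009695/12.54 = 7.729e-4 m/d
t = L/v_c = 159/7.729e-4 = 205700 d
   = 205700/365 = 564 yr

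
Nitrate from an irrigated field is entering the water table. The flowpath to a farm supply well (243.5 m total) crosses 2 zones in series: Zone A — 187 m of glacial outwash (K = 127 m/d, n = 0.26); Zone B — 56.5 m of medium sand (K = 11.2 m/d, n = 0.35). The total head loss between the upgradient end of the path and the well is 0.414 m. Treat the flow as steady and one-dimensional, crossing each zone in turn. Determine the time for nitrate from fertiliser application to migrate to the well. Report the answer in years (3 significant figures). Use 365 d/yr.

2.95 years

Continuity: the same q passes through each zone, so ΔH = q·Σ(L_j/K_j) — the zones act as resistances in series.
Σ(L/K) = 187/127 + 56.5/11.2 = 1.472 + 5.045 = 6.517 d
q = ΔH / Σ(L/K) = 0.414 / 6.517 = 0.06353 m/d (same in every zone)
Zone A: v = q/n = 0.06353/0.26 = 0.2443 m/d → t_A = 187/0.2443 = 765.4 d
Zone B: v = q/n = 0.06353/0.35 = 0.1815 m/d → t_B = 56.5/0.1815 = 311.3 d
Total t = 765.4 + 311.3 = 1077 d
   = 1077 / 365 = 2.95 yr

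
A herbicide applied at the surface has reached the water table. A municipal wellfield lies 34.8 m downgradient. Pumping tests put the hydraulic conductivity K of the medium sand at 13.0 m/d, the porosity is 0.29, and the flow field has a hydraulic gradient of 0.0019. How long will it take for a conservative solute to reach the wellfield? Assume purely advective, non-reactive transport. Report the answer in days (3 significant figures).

Darcy flux q = K·i = 13.0 × 0.0019 = 0.02470 m/d
v = Ki/n = 13.0·0.0019/0.29 = 0.08517 m/d
t = L / v = 34.8 / 0.08517 = 408.6 d

409 days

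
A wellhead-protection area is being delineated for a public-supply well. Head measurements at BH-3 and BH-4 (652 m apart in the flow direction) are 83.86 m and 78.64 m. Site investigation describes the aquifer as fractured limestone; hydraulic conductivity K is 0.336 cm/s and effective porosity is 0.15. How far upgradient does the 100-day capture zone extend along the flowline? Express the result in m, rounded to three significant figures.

1550 m

Hydraulic gradient i = (83.86 − 78.64) / 652 = 5.22 / 652 = 0.008006
K = 0.336 cm/s × 864 = 290.3 m/d
Darcy flux q = K·i = 290.3 × 0.008006 = 2.324 m/d
v_s = q/n_e = 2.324/0.15 = 15.49 m/d
L = v × T = 15.49 × 100 = 1549 m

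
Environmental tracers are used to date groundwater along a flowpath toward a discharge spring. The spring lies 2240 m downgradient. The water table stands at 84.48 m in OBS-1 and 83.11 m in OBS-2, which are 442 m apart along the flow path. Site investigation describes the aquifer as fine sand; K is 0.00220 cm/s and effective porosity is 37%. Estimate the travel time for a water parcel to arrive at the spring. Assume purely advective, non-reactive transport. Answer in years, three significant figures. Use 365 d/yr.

Hydraulic gradient i = (84.48 − 83.11) / 442 = 1.37 / 442 = 0.003100
K = 0.00220 cm/s × 864 = 1.901 m/d
Darcy flux q = K·i = 1.901 × 0.003100 = 0.005892 m/d
v_s = q/n_e = 0.005892/0.37 = 0.01592 m/d
t = L / v = 2240 / 0.01592 = 140700 d
   = 140700 / 365 = 385 yr

385 years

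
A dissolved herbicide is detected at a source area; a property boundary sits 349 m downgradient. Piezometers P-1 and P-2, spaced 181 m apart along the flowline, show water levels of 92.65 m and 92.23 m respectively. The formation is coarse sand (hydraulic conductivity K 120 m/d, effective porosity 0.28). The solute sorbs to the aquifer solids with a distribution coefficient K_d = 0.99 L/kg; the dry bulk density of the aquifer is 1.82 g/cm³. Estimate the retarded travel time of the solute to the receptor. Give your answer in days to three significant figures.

Hydraulic gradient i = (92.65 − 92.23) / 181 = 0.42 / 181 = 0.002320
Darcy flux q = K·i = 120 × 0.002320 = 0.2785 m/d
v_s = q/n_e = 0.2785/0.28 = 0.9945 m/d
Retardation R = 1 + ρ_b·K_d/n = 1 + 1.82×0.99/0.28 = 7.435
Contaminant velocity v_c = v/R = 0.9945/7.435 = 0.1338 m/d
t = L/v_c = 349/0.1338 = 2609 d

2610 days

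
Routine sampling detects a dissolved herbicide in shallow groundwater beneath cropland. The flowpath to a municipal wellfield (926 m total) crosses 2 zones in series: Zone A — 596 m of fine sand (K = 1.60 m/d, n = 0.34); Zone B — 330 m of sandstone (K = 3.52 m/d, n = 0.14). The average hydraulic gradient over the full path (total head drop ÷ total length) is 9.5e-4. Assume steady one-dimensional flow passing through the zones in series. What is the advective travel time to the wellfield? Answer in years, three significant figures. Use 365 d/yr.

361 years

For zones in series the flux q is common to all zones; the equivalent conductivity is the harmonic (thickness-weighted) mean, K_eq = L_total / Σ(L_j/K_j).
Σ(L/K) = 596/1.60 + 330/3.52 = 372.5 + 93.75 = 466.3 d
K_eq = L_total / Σ(L/K) = 926 / 466.3 = 1.986 m/d
q = K_eq · i = 1.986 × 9.5e-4 = 0.001887 m/d (same in every zone)
Zone A: v = q/n = 0.001887/0.34 = 0.005549 m/d → t_A = 596/0.005549 = 107400 d
Zone B: v = q/n = 0.001887/0.14 = 0.01348 m/d → t_B = 330/0.01348 = 24490 d
Total t = 107400 + 24490 = 131900 d
   = 131900 / 365 = 361 yr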